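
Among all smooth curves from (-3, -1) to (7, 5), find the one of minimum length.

Arc-length functional: J[y] = ∫ sqrt(1 + (y')^2) dx.
Lagrangian L = sqrt(1 + (y')^2) has no explicit y dependence, so ∂L/∂y = 0 and the Euler-Lagrange equation gives
    d/dx( y' / sqrt(1 + (y')^2) ) = 0  ⇒  y' / sqrt(1 + (y')^2) = const.
Hence y' is constant, so y(x) is affine.
Fitting the endpoints (-3, -1) and (7, 5):
    slope m = (5 − (-1)) / (7 − (-3)) = 3/5,
    intercept c = (-1) − m·(-3) = 4/5.
Extremal: y(x) = (3/5) x + 4/5.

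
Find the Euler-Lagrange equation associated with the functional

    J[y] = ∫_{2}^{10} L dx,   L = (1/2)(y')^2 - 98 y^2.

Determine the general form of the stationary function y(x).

The Lagrangian is L = (1/2)(y')^2 - 98 y^2.
∂L/∂y = -196y.
∂L/∂y' = y'.
The Euler-Lagrange equation d/dx(∂L/∂y') − ∂L/∂y = 0 becomes:
    y'' + 196 y = 0
General solution: y(x) = A sin(14x) + B cos(14x), where A and B are arbitrary constants fixed by the endpoint conditions.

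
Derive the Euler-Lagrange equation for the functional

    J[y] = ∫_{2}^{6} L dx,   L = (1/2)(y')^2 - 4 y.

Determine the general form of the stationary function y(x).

The Lagrangian is L = (1/2)(y')^2 - 4 y.
∂L/∂y = -4.
∂L/∂y' = y'.
The Euler-Lagrange equation d/dx(∂L/∂y') − ∂L/∂y = 0 becomes:
    y'' + 4 = 0
General solution: y(x) = -2 x^2 + A x + B, where A and B are arbitrary constants fixed by the endpoint conditions.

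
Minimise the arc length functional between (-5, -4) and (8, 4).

Arc-length functional: J[y] = ∫ sqrt(1 + (y')^2) dx.
Lagrangian L = sqrt(1 + (y')^2) has no explicit y dependence, so ∂L/∂y = 0 and the Euler-Lagrange equation gives
    d/dx( y' / sqrt(1 + (y')^2) ) = 0  ⇒  y' / sqrt(1 + (y')^2) = const.
Hence y' is constant, so y(x) is affine.
Fitting the endpoints (-5, -4) and (8, 4):
    slope m = (4 − (-4)) / (8 − (-5)) = 8/13,
    intercept c = (-4) − m·(-5) = -12/13.
Extremal: y(x) = (8/13) x - 12/13.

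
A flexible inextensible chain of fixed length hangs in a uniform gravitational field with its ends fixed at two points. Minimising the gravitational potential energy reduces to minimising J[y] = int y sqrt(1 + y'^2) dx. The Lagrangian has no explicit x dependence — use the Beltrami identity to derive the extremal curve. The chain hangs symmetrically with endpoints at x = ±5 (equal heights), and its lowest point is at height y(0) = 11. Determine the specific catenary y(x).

The Lagrangian L(y, y') = y sqrt(1 + y'^2) has no explicit x dependence, so the Beltrami identity applies:
    L − y' ∂L/∂y' = C.
Compute ∂L/∂y' = y · y' / sqrt(1 + y'^2). Then
    L − y' ∂L/∂y'
    = y sqrt(1 + y'^2) − y · y'^2 / sqrt(1 + y'^2)
    = y (1 + y'^2 − y'^2) / sqrt(1 + y'^2)
    = y / sqrt(1 + y'^2) = C.
Squaring gives y^2 = C^2 (1 + y'^2), i.e.
    y'^2 = y^2 / C^2 − 1.
Separating variables,
    dy / sqrt(y^2 − C^2) = dx / C,
and integrating gives arccosh(y / C) = (x − a)/C, so
    y(x) = C cosh((x − a)/C),
the catenary. The constants C and a are fixed by the two endpoint conditions (and, for the hanging-chain problem, the length constraint selects C).
Now fit the given data. The endpoints x = ±5 are symmetric at equal height, so the catenary is even about its minimum: a = 0 and y(x) = C cosh(x/C). The lowest point is y(0) = C cosh(0) = C, and we are told y(0) = 11, so C = 11. Therefore
    y(x) = 11 cosh(x/11),
and at the endpoints
    y(±5) = 11 cosh(5/11).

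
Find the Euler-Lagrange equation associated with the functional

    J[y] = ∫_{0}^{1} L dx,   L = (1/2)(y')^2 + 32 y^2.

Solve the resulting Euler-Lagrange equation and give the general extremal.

The Lagrangian is L = (1/2)(y')^2 + 32 y^2.
∂L/∂y = 64y.
∂L/∂y' = y'.
The Euler-Lagrange equation d/dx(∂L/∂y') − ∂L/∂y = 0 becomes:
    y'' - 64 y = 0
General solution: y(x) = A e^(8x) + B e^(-8x), where A and B are arbitrary constants fixed by the endpoint conditions.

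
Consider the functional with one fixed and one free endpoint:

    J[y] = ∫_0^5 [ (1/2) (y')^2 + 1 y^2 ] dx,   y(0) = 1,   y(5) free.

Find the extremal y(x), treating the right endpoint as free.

The Lagrangian L = (1/2) (y')^2 + 1 y^2 gives
    ∂L/∂y = 2 y,   ∂L/∂y' = y'.
Euler-Lagrange: y'' − 2 y = 0.
With k = sqrt(2), the general solution is
    y(x) = A cosh(sqrt(2) x) + B sinh(sqrt(2) x).
Fixed left endpoint y(0) = 1 ⇒ A = 1.
The right endpoint x = 5 is free, so the natural (transversality) condition is ∂L/∂y' |_{x=5} = 0, i.e. y'(5) = 0.
Compute y'(x) = A k sinh(k x) + B k cosh(k x), so
    y'(5) = A k sinh(k·5) + B k cosh(k·5) = 0
    ⇒ B = −A tanh(k·5) = − tanh(sqrt(2)·5).
Therefore the extremal is
    y(x) = cosh(sqrt(2) x) − tanh(sqrt(2)·5) sinh(sqrt(2) x).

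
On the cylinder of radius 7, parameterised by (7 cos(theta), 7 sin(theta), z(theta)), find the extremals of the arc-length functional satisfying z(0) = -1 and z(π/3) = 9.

Parameterise the cylinder of radius R = 7 as
    r(θ) = (7 cos θ, 7 sin θ, z(θ)).
The arc-length element is
    ds = sqrt(49 + (dz/dθ)^2) dθ,
so the Lagrangian is L = sqrt(49 + z'^2).
L depends on z' only, not on z or θ, so ∂L/∂z = 0 and
    ∂L/∂z' = z' / sqrt(49 + z'^2).
The Euler-Lagrange equation gives
    d/dθ( z' / sqrt(49 + z'^2) ) = 0,
so z' is constant. Integrating once:
    z(θ) = a θ + b,
a helix on the cylinder (a straight line when the cylinder is unrolled). The constants a, b are determined by the endpoint conditions.
With endpoint conditions z(0) = -1 and z(π/3) = 9: from z(0) = b we get b = -1, and a·π/3 + -1 = 9 gives a = 30/π, so
    z(θ) = (30/π) θ − 1.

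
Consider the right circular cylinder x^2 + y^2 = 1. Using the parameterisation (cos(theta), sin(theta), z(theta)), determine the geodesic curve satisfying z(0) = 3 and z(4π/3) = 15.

Parameterise the cylinder of radius R = 1 as
    r(θ) = (cos θ, sin θ, z(θ)).
The arc-length element is
    ds = sqrt(1 + (dz/dθ)^2) dθ,
so the Lagrangian is L = sqrt(1 + z'^2).
L depends on z' only, not on z or θ, so ∂L/∂z = 0 and
    ∂L/∂z' = z' / sqrt(1 + z'^2).
The Euler-Lagrange equation gives
    d/dθ( z' / sqrt(1 + z'^2) ) = 0,
so z' is constant. Integrating once:
    z(θ) = a θ + b,
a helix on the cylinder (a straight line when the cylinder is unrolled). The constants a, b are determined by the endpoint conditions.
With endpoint conditions z(0) = 3 and z(4π/3) = 15: from z(0) = b we get b = 3, and a·4π/3 + 3 = 15 gives a = 9/π, so
    z(θ) = (9/π) θ + 3.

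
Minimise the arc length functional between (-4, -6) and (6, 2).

Arc-length functional: J[y] = ∫ sqrt(1 + (y')^2) dx.
Lagrangian L = sqrt(1 + (y')^2) has no explicit y dependence, so ∂L/∂y = 0 and the Euler-Lagrange equation gives
    d/dx( y' / sqrt(1 + (y')^2) ) = 0  ⇒  y' / sqrt(1 + (y')^2) = const.
Hence y' is constant, so y(x) is affine.
Fitting the endpoints (-4, -6) and (6, 2):
    slope m = (2 − (-6)) / (6 − (-4)) = 4/5,
    intercept c = (-6) − m·(-4) = -14/5.
Extremal: y(x) = (4/5) x - 14/5.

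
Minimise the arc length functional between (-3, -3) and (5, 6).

Arc-length functional: J[y] = ∫ sqrt(1 + (y')^2) dx.
Lagrangian L = sqrt(1 + (y')^2) has no explicit y dependence, so ∂L/∂y = 0 and the Euler-Lagrange equation gives
    d/dx( y' / sqrt(1 + (y')^2) ) = 0  ⇒  y' / sqrt(1 + (y')^2) = const.
Hence y' is constant, so y(x) is affine.
Fitting the endpoints (-3, -3) and (5, 6):
    slope m = (6 − (-3)) / (5 − (-3)) = 9/8,
    intercept c = (-3) − m·(-3) = 3/8.
Extremal: y(x) = (9/8) x + 3/8.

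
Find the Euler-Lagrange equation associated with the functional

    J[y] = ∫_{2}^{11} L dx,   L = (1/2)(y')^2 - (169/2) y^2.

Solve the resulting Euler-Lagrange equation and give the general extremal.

The Lagrangian is L = (1/2)(y')^2 - (169/2) y^2.
∂L/∂y = -169y.
∂L/∂y' = y'.
The Euler-Lagrange equation d/dx(∂L/∂y') − ∂L/∂y = 0 becomes:
    y'' + 169 y = 0
General solution: y(x) = A sin(13x) + B cos(13x), where A and B are arbitrary constants fixed by the endpoint conditions.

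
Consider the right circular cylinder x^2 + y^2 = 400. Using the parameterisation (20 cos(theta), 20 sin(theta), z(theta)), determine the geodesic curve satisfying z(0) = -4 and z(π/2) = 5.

Parameterise the cylinder of radius R = 20 as
    r(θ) = (20 cos θ, 20 sin θ, z(θ)).
The arc-length element is
    ds = sqrt(400 + (dz/dθ)^2) dθ,
so the Lagrangian is L = sqrt(400 + z'^2).
L depends on z' only, not on z or θ, so ∂L/∂z = 0 and
    ∂L/∂z' = z' / sqrt(400 + z'^2).
The Euler-Lagrange equation gives
    d/dθ( z' / sqrt(400 + z'^2) ) = 0,
so z' is constant. Integrating once:
    z(θ) = a θ + b,
a helix on the cylinder (a straight line when the cylinder is unrolled). The constants a, b are determined by the endpoint conditions.
With endpoint conditions z(0) = -4 and z(π/2) = 5: from z(0) = b we get b = -4, and a·π/2 + -4 = 5 gives a = 18/π, so
    z(θ) = (18/π) θ − 4.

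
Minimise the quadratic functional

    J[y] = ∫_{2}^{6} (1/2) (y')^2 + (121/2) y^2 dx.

The Lagrangian is L = (1/2) (y')^2 + (121/2) y^2.
Compute ∂L/∂y = 121y, ∂L/∂y' = y'.
The Euler-Lagrange equation d/dx(∂L/∂y') − ∂L/∂y = 0 reduces to
    y'' − 121 y = 0.
Its general solution is
    y(x) = A e^(11x) + B e^(−11x),
with A, B fixed by the endpoint conditions.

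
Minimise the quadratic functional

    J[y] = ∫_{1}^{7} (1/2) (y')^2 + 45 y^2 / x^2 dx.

The Lagrangian is L = (1/2) (y')^2 + 45 y^2 / x^2.
Compute ∂L/∂y = 90y/x^2, ∂L/∂y' = y'.
The Euler-Lagrange equation d/dx(∂L/∂y') − ∂L/∂y = 0 reduces to
    y'' − 90/x^2 · y = 0  (x > 0).
Its general solution is
    y(x) = A x^10 + B x^(-9),
with A, B fixed by the endpoint conditions.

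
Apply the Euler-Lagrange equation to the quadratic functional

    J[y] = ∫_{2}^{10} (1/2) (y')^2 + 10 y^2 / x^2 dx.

The Lagrangian is L = (1/2) (y')^2 + 10 y^2 / x^2.
Compute ∂L/∂y = 20y/x^2, ∂L/∂y' = y'.
The Euler-Lagrange equation d/dx(∂L/∂y') − ∂L/∂y = 0 reduces to
    y'' − 20/x^2 · y = 0  (x > 0).
Its general solution is
    y(x) = A x^5 + B x^(-4),
with A, B fixed by the endpoint conditions.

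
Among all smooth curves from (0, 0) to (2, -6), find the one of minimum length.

Arc-length functional: J[y] = ∫ sqrt(1 + (y')^2) dx.
Lagrangian L = sqrt(1 + (y')^2) has no explicit y dependence, so ∂L/∂y = 0 and the Euler-Lagrange equation gives
    d/dx( y' / sqrt(1 + (y')^2) ) = 0  ⇒  y' / sqrt(1 + (y')^2) = const.
Hence y' is constant, so y(x) is affine.
Fitting the endpoints (0, 0) and (2, -6):
    slope m = ((-6) − 0) / (2 − 0) = -3,
    intercept c = 0 − m·0 = 0.
Extremal: y(x) = -3 x.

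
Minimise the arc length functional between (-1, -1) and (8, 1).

Arc-length functional: J[y] = ∫ sqrt(1 + (y')^2) dx.
Lagrangian L = sqrt(1 + (y')^2) has no explicit y dependence, so ∂L/∂y = 0 and the Euler-Lagrange equation gives
    d/dx( y' / sqrt(1 + (y')^2) ) = 0  ⇒  y' / sqrt(1 + (y')^2) = const.
Hence y' is constant, so y(x) is affine.
Fitting the endpoints (-1, -1) and (8, 1):
    slope m = (1 − (-1)) / (8 − (-1)) = 2/9,
    intercept c = (-1) − m·(-1) = -7/9.
Extremal: y(x) = (2/9) x - 7/9.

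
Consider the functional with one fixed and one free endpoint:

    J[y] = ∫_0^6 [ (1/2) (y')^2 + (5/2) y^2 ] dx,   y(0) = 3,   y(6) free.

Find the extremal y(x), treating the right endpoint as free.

The Lagrangian L = (1/2) (y')^2 + (5/2) y^2 gives
    ∂L/∂y = 5 y,   ∂L/∂y' = y'.
Euler-Lagrange: y'' − 5 y = 0.
With k = sqrt(5), the general solution is
    y(x) = A cosh(sqrt(5) x) + B sinh(sqrt(5) x).
Fixed left endpoint y(0) = 3 ⇒ A = 3.
The right endpoint x = 6 is free, so the natural (transversality) condition is ∂L/∂y' |_{x=6} = 0, i.e. y'(6) = 0.
Compute y'(x) = A k sinh(k x) + B k cosh(k x), so
    y'(6) = A k sinh(k·6) + B k cosh(k·6) = 0
    ⇒ B = −A tanh(k·6) = − 3 tanh(sqrt(5)·6).
Therefore the extremal is
    y(x) = 3 cosh(sqrt(5) x) − 3 tanh(sqrt(5)·6) sinh(sqrt(5) x).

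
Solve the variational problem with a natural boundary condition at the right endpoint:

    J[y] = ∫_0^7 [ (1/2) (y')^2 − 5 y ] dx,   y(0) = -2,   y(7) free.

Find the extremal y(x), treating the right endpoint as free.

The Lagrangian L = (1/2) (y')^2 − 5 y gives
    ∂L/∂y = −5,   ∂L/∂y' = y'.
Euler-Lagrange: d/dx(y') − (−5) = 0, i.e. y'' + 5 = 0, so
    y(x) = −(5/2) x^2 + C1 x + C2.
Fixed left endpoint y(0) = -2 ⇒ C2 = -2.
The right endpoint x = 7 is free, so the natural (transversality) condition is ∂L/∂y' |_{x=7} = 0, i.e. y'(7) = 0.
Compute y'(x) = −5 x + C1, so y'(7) = −35 + C1 = 0 ⇒ C1 = 35.
Therefore the extremal is
    y(x) = −(5/2) x^2 + 35 x − 2.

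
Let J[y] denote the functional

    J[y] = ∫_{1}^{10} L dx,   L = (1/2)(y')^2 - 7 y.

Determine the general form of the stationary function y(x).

The Lagrangian is L = (1/2)(y')^2 - 7 y.
∂L/∂y = -7.
∂L/∂y' = y'.
The Euler-Lagrange equation d/dx(∂L/∂y') − ∂L/∂y = 0 becomes:
    y'' + 7 = 0
General solution: y(x) = -(7/2) x^2 + A x + B, where A and B are arbitrary constants fixed by the endpoint conditions.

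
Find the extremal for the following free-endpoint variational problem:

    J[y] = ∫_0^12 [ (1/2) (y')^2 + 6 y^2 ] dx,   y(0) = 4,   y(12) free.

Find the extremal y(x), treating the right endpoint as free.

The Lagrangian L = (1/2) (y')^2 + 6 y^2 gives
    ∂L/∂y = 12 y,   ∂L/∂y' = y'.
Euler-Lagrange: y'' − 12 y = 0.
With k = sqrt(12), the general solution is
    y(x) = A cosh(sqrt(12) x) + B sinh(sqrt(12) x).
Fixed left endpoint y(0) = 4 ⇒ A = 4.
The right endpoint x = 12 is free, so the natural (transversality) condition is ∂L/∂y' |_{x=12} = 0, i.e. y'(12) = 0.
Compute y'(x) = A k sinh(k x) + B k cosh(k x), so
    y'(12) = A k sinh(k·12) + B k cosh(k·12) = 0
    ⇒ B = −A tanh(k·12) = − 4 tanh(sqrt(12)·12).
Therefore the extremal is
    y(x) = 4 cosh(sqrt(12) x) − 4 tanh(sqrt(12)·12) sinh(sqrt(12) x).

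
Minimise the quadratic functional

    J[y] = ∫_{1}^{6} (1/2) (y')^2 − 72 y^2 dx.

The Lagrangian is L = (1/2) (y')^2 − 72 y^2.
Compute ∂L/∂y = -144y, ∂L/∂y' = y'.
The Euler-Lagrange equation d/dx(∂L/∂y') − ∂L/∂y = 0 reduces to
    y'' + 144 y = 0.
Its general solution is
    y(x) = A sin(12x) + B cos(12x),
with A, B fixed by the endpoint conditions.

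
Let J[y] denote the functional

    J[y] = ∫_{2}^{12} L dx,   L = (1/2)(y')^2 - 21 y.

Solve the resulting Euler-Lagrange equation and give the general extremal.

The Lagrangian is L = (1/2)(y')^2 - 21 y.
∂L/∂y = -21.
∂L/∂y' = y'.
The Euler-Lagrange equation d/dx(∂L/∂y') − ∂L/∂y = 0 becomes:
    y'' + 21 = 0
General solution: y(x) = -(21/2) x^2 + A x + B, where A and B are arbitrary constants fixed by the endpoint conditions.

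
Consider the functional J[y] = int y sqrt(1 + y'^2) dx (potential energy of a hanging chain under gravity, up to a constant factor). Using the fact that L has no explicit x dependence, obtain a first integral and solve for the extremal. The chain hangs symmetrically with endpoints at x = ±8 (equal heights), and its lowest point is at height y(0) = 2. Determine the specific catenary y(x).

The Lagrangian L(y, y') = y sqrt(1 + y'^2) has no explicit x dependence, so the Beltrami identity applies:
    L − y' ∂L/∂y' = C.
Compute ∂L/∂y' = y · y' / sqrt(1 + y'^2). Then
    L − y' ∂L/∂y'
    = y sqrt(1 + y'^2) − y · y'^2 / sqrt(1 + y'^2)
    = y (1 + y'^2 − y'^2) / sqrt(1 + y'^2)
    = y / sqrt(1 + y'^2) = C.
Squaring gives y^2 = C^2 (1 + y'^2), i.e.
    y'^2 = y^2 / C^2 − 1.
Separating variables,
    dy / sqrt(y^2 − C^2) = dx / C,
and integrating gives arccosh(y / C) = (x − a)/C, so
    y(x) = C cosh((x − a)/C),
the catenary. The constants C and a are fixed by the two endpoint conditions (and, for the hanging-chain problem, the length constraint selects C).
Now fit the given data. The endpoints x = ±8 are symmetric at equal height, so the catenary is even about its minimum: a = 0 and y(x) = C cosh(x/C). The lowest point is y(0) = C cosh(0) = C, and we are told y(0) = 2, so C = 2. Therefore
    y(x) = 2 cosh(x/2),
and at the endpoints
    y(±8) = 2 cosh(8/2).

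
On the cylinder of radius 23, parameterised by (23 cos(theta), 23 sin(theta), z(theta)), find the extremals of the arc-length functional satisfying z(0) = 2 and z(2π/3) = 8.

Parameterise the cylinder of radius R = 23 as
    r(θ) = (23 cos θ, 23 sin θ, z(θ)).
The arc-length element is
    ds = sqrt(529 + (dz/dθ)^2) dθ,
so the Lagrangian is L = sqrt(529 + z'^2).
L depends on z' only, not on z or θ, so ∂L/∂z = 0 and
    ∂L/∂z' = z' / sqrt(529 + z'^2).
The Euler-Lagrange equation gives
    d/dθ( z' / sqrt(529 + z'^2) ) = 0,
so z' is constant. Integrating once:
    z(θ) = a θ + b,
a helix on the cylinder (a straight line when the cylinder is unrolled). The constants a, b are determined by the endpoint conditions.
With endpoint conditions z(0) = 2 and z(2π/3) = 8: from z(0) = b we get b = 2, and a·2π/3 + 2 = 8 gives a = 9/π, so
    z(θ) = (9/π) θ + 2.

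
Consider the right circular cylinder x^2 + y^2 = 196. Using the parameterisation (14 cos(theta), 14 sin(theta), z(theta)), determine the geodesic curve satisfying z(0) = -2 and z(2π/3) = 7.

Parameterise the cylinder of radius R = 14 as
    r(θ) = (14 cos θ, 14 sin θ, z(θ)).
The arc-length element is
    ds = sqrt(196 + (dz/dθ)^2) dθ,
so the Lagrangian is L = sqrt(196 + z'^2).
L depends on z' only, not on z or θ, so ∂L/∂z = 0 and
    ∂L/∂z' = z' / sqrt(196 + z'^2).
The Euler-Lagrange equation gives
    d/dθ( z' / sqrt(196 + z'^2) ) = 0,
so z' is constant. Integrating once:
    z(θ) = a θ + b,
a helix on the cylinder (a straight line when the cylinder is unrolled). The constants a, b are determined by the endpoint conditions.
With endpoint conditions z(0) = -2 and z(2π/3) = 7: from z(0) = b we get b = -2, and a·2π/3 + -2 = 7 gives a = 27/(2π), so
    z(θ) = (27/(2π)) θ − 2.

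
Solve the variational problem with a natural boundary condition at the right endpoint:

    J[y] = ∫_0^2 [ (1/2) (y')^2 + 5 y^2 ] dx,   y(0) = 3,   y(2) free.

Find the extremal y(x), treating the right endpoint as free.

The Lagrangian L = (1/2) (y')^2 + 5 y^2 gives
    ∂L/∂y = 10 y,   ∂L/∂y' = y'.
Euler-Lagrange: y'' − 10 y = 0.
With k = sqrt(10), the general solution is
    y(x) = A cosh(sqrt(10) x) + B sinh(sqrt(10) x).
Fixed left endpoint y(0) = 3 ⇒ A = 3.
The right endpoint x = 2 is free, so the natural (transversality) condition is ∂L/∂y' |_{x=2} = 0, i.e. y'(2) = 0.
Compute y'(x) = A k sinh(k x) + B k cosh(k x), so
    y'(2) = A k sinh(k·2) + B k cosh(k·2) = 0
    ⇒ B = −A tanh(k·2) = − 3 tanh(sqrt(10)·2).
Therefore the extremal is
    y(x) = 3 cosh(sqrt(10) x) − 3 tanh(sqrt(10)·2) sinh(sqrt(10) x).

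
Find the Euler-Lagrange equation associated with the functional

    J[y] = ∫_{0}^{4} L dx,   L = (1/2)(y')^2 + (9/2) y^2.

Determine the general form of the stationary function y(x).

The Lagrangian is L = (1/2)(y')^2 + (9/2) y^2.
∂L/∂y = 9y.
∂L/∂y' = y'.
The Euler-Lagrange equation d/dx(∂L/∂y') − ∂L/∂y = 0 becomes:
    y'' - 9 y = 0
General solution: y(x) = A e^(3x) + B e^(-3x), where A and B are arbitrary constants fixed by the endpoint conditions.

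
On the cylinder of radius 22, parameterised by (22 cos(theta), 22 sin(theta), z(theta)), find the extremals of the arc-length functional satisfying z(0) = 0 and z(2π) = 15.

Parameterise the cylinder of radius R = 22 as
    r(θ) = (22 cos θ, 22 sin θ, z(θ)).
The arc-length element is
    ds = sqrt(484 + (dz/dθ)^2) dθ,
so the Lagrangian is L = sqrt(484 + z'^2).
L depends on z' only, not on z or θ, so ∂L/∂z = 0 and
    ∂L/∂z' = z' / sqrt(484 + z'^2).
The Euler-Lagrange equation gives
    d/dθ( z' / sqrt(484 + z'^2) ) = 0,
so z' is constant. Integrating once:
    z(θ) = a θ + b,
a helix on the cylinder (a straight line when the cylinder is unrolled). The constants a, b are determined by the endpoint conditions.
With endpoint conditions z(0) = 0 and z(2π) = 15: from z(0) = b we get b = 0, and a·2π + 0 = 15 gives a = 15/(2π), so
    z(θ) = (15/(2π)) θ.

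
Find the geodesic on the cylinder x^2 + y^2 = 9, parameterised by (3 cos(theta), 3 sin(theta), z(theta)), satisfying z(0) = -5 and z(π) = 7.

Parameterise the cylinder of radius R = 3 as
    r(θ) = (3 cos θ, 3 sin θ, z(θ)).
The arc-length element is
    ds = sqrt(9 + (dz/dθ)^2) dθ,
so the Lagrangian is L = sqrt(9 + z'^2).
L depends on z' only, not on z or θ, so ∂L/∂z = 0 and
    ∂L/∂z' = z' / sqrt(9 + z'^2).
The Euler-Lagrange equation gives
    d/dθ( z' / sqrt(9 + z'^2) ) = 0,
so z' is constant. Integrating once:
    z(θ) = a θ + b,
a helix on the cylinder (a straight line when the cylinder is unrolled). The constants a, b are determined by the endpoint conditions.
With endpoint conditions z(0) = -5 and z(π) = 7: from z(0) = b we get b = -5, and a·π + -5 = 7 gives a = 12/π, so
    z(θ) = (12/π) θ − 5.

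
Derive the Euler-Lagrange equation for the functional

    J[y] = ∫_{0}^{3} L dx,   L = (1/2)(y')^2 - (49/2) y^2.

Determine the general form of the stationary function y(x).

The Lagrangian is L = (1/2)(y')^2 - (49/2) y^2.
∂L/∂y = -49y.
∂L/∂y' = y'.
The Euler-Lagrange equation d/dx(∂L/∂y') − ∂L/∂y = 0 becomes:
    y'' + 49 y = 0
General solution: y(x) = A sin(7x) + B cos(7x), where A and B are arbitrary constants fixed by the endpoint conditions.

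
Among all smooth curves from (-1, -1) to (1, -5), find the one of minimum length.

Arc-length functional: J[y] = ∫ sqrt(1 + (y')^2) dx.
Lagrangian L = sqrt(1 + (y')^2) has no explicit y dependence, so ∂L/∂y = 0 and the Euler-Lagrange equation gives
    d/dx( y' / sqrt(1 + (y')^2) ) = 0  ⇒  y' / sqrt(1 + (y')^2) = const.
Hence y' is constant, so y(x) is affine.
Fitting the endpoints (-1, -1) and (1, -5):
    slope m = ((-5) − (-1)) / (1 − (-1)) = -2,
    intercept c = (-1) − m·(-1) = -3.
Extremal: y(x) = -2 x - 3.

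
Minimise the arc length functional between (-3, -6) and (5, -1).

Arc-length functional: J[y] = ∫ sqrt(1 + (y')^2) dx.
Lagrangian L = sqrt(1 + (y')^2) has no explicit y dependence, so ∂L/∂y = 0 and the Euler-Lagrange equation gives
    d/dx( y' / sqrt(1 + (y')^2) ) = 0  ⇒  y' / sqrt(1 + (y')^2) = const.
Hence y' is constant, so y(x) is affine.
Fitting the endpoints (-3, -6) and (5, -1):
    slope m = ((-1) − (-6)) / (5 − (-3)) = 5/8,
    intercept c = (-6) − m·(-3) = -33/8.
Extremal: y(x) = (5/8) x - 33/8.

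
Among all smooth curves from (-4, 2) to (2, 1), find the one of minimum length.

Arc-length functional: J[y] = ∫ sqrt(1 + (y')^2) dx.
Lagrangian L = sqrt(1 + (y')^2) has no explicit y dependence, so ∂L/∂y = 0 and the Euler-Lagrange equation gives
    d/dx( y' / sqrt(1 + (y')^2) ) = 0  ⇒  y' / sqrt(1 + (y')^2) = const.
Hence y' is constant, so y(x) is affine.
Fitting the endpoints (-4, 2) and (2, 1):
    slope m = (1 − 2) / (2 − (-4)) = -1/6,
    intercept c = 2 − m·(-4) = 4/3.
Extremal: y(x) = (-1/6) x + 4/3.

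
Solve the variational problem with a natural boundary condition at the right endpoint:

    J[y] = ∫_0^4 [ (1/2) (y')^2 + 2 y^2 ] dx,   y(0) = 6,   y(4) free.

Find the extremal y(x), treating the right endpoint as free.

The Lagrangian L = (1/2) (y')^2 + 2 y^2 gives
    ∂L/∂y = 4 y,   ∂L/∂y' = y'.
Euler-Lagrange: y'' − 4 y = 0.
With k = 2, the general solution is
    y(x) = A cosh(2 x) + B sinh(2 x).
Fixed left endpoint y(0) = 6 ⇒ A = 6.
The right endpoint x = 4 is free, so the natural (transversality) condition is ∂L/∂y' |_{x=4} = 0, i.e. y'(4) = 0.
Compute y'(x) = A k sinh(k x) + B k cosh(k x), so
    y'(4) = A k sinh(k·4) + B k cosh(k·4) = 0
    ⇒ B = −A tanh(k·4) = − 6 tanh(2·4).
Therefore the extremal is
    y(x) = 6 cosh(2 x) − 6 tanh(2·4) sinh(2 x).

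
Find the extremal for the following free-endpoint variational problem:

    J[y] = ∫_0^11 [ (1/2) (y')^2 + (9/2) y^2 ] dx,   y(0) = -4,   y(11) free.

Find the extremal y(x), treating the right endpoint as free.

The Lagrangian L = (1/2) (y')^2 + (9/2) y^2 gives
    ∂L/∂y = 9 y,   ∂L/∂y' = y'.
Euler-Lagrange: y'' − 9 y = 0.
With k = 3, the general solution is
    y(x) = A cosh(3 x) + B sinh(3 x).
Fixed left endpoint y(0) = -4 ⇒ A = -4.
The right endpoint x = 11 is free, so the natural (transversality) condition is ∂L/∂y' |_{x=11} = 0, i.e. y'(11) = 0.
Compute y'(x) = A k sinh(k x) + B k cosh(k x), so
    y'(11) = A k sinh(k·11) + B k cosh(k·11) = 0
    ⇒ B = −A tanh(k·11) = 4 tanh(3·11).
Therefore the extremal is
    y(x) = −4 cosh(3 x) + 4 tanh(3·11) sinh(3 x).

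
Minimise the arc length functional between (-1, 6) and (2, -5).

Arc-length functional: J[y] = ∫ sqrt(1 + (y')^2) dx.
Lagrangian L = sqrt(1 + (y')^2) has no explicit y dependence, so ∂L/∂y = 0 and the Euler-Lagrange equation gives
    d/dx( y' / sqrt(1 + (y')^2) ) = 0  ⇒  y' / sqrt(1 + (y')^2) = const.
Hence y' is constant, so y(x) is affine.
Fitting the endpoints (-1, 6) and (2, -5):
    slope m = ((-5) − 6) / (2 − (-1)) = -11/3,
    intercept c = 6 − m·(-1) = 7/3.
Extremal: y(x) = (-11/3) x + 7/3.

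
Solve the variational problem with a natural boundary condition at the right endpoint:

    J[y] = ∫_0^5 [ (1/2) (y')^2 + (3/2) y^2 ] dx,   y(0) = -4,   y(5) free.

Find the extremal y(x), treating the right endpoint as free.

The Lagrangian L = (1/2) (y')^2 + (3/2) y^2 gives
    ∂L/∂y = 3 y,   ∂L/∂y' = y'.
Euler-Lagrange: y'' − 3 y = 0.
With k = sqrt(3), the general solution is
    y(x) = A cosh(sqrt(3) x) + B sinh(sqrt(3) x).
Fixed left endpoint y(0) = -4 ⇒ A = -4.
The right endpoint x = 5 is free, so the natural (transversality) condition is ∂L/∂y' |_{x=5} = 0, i.e. y'(5) = 0.
Compute y'(x) = A k sinh(k x) + B k cosh(k x), so
    y'(5) = A k sinh(k·5) + B k cosh(k·5) = 0
    ⇒ B = −A tanh(k·5) = 4 tanh(sqrt(3)·5).
Therefore the extremal is
    y(x) = −4 cosh(sqrt(3) x) + 4 tanh(sqrt(3)·5) sinh(sqrt(3) x).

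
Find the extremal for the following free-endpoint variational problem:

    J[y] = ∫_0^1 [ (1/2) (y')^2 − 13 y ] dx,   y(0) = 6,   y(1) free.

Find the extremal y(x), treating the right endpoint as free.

The Lagrangian L = (1/2) (y')^2 − 13 y gives
    ∂L/∂y = −13,   ∂L/∂y' = y'.
Euler-Lagrange: d/dx(y') − (−13) = 0, i.e. y'' + 13 = 0, so
    y(x) = −(13/2) x^2 + C1 x + C2.
Fixed left endpoint y(0) = 6 ⇒ C2 = 6.
The right endpoint x = 1 is free, so the natural (transversality) condition is ∂L/∂y' |_{x=1} = 0, i.e. y'(1) = 0.
Compute y'(x) = −13 x + C1, so y'(1) = −13 + C1 = 0 ⇒ C1 = 13.
Therefore the extremal is
    y(x) = −(13/2) x^2 + 13 x + 6.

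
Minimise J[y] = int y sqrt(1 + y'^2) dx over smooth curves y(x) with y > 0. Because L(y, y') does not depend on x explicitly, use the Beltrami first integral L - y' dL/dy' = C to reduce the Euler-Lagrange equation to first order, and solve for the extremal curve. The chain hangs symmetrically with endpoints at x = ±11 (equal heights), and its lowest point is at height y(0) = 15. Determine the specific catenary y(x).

The Lagrangian L(y, y') = y sqrt(1 + y'^2) has no explicit x dependence, so the Beltrami identity applies:
    L − y' ∂L/∂y' = C.
Compute ∂L/∂y' = y · y' / sqrt(1 + y'^2). Then
    L − y' ∂L/∂y'
    = y sqrt(1 + y'^2) − y · y'^2 / sqrt(1 + y'^2)
    = y (1 + y'^2 − y'^2) / sqrt(1 + y'^2)
    = y / sqrt(1 + y'^2) = C.
Squaring gives y^2 = C^2 (1 + y'^2), i.e.
    y'^2 = y^2 / C^2 − 1.
Separating variables,
    dy / sqrt(y^2 − C^2) = dx / C,
and integrating gives arccosh(y / C) = (x − a)/C, so
    y(x) = C cosh((x − a)/C),
the catenary. The constants C and a are fixed by the two endpoint conditions (and, for the hanging-chain problem, the length constraint selects C).
Now fit the given data. The endpoints x = ±11 are symmetric at equal height, so the catenary is even about its minimum: a = 0 and y(x) = C cosh(x/C). The lowest point is y(0) = C cosh(0) = C, and we are told y(0) = 15, so C = 15. Therefore
    y(x) = 15 cosh(x/15),
and at the endpoints
    y(±11) = 15 cosh(11/15).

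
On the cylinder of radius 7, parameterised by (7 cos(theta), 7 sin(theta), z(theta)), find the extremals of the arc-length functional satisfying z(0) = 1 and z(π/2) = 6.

Parameterise the cylinder of radius R = 7 as
    r(θ) = (7 cos θ, 7 sin θ, z(θ)).
The arc-length element is
    ds = sqrt(49 + (dz/dθ)^2) dθ,
so the Lagrangian is L = sqrt(49 + z'^2).
L depends on z' only, not on z or θ, so ∂L/∂z = 0 and
    ∂L/∂z' = z' / sqrt(49 + z'^2).
The Euler-Lagrange equation gives
    d/dθ( z' / sqrt(49 + z'^2) ) = 0,
so z' is constant. Integrating once:
    z(θ) = a θ + b,
a helix on the cylinder (a straight line when the cylinder is unrolled). The constants a, b are determined by the endpoint conditions.
With endpoint conditions z(0) = 1 and z(π/2) = 6: from z(0) = b we get b = 1, and a·π/2 + 1 = 6 gives a = 10/π, so
    z(θ) = (10/π) θ + 1.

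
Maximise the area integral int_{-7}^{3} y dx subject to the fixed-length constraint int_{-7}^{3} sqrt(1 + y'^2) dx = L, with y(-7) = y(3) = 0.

Set up the augmented Lagrangian using a multiplier λ for the length constraint:
    F(y, y') = y − λ sqrt(1 + y'^2).
F has no explicit x dependence, so the Beltrami identity yields a first integral
    F − y' ∂F/∂y' = C.
Compute ∂F/∂y' = −λ y' / sqrt(1 + y'^2). Then
    y − λ sqrt(1 + y'^2) + λ y'^2 / sqrt(1 + y'^2) = C
    ⇒  y − λ / sqrt(1 + y'^2) = C.
Solving for y' and integrating gives
    (x − a)^2 + (y − b)^2 = λ^2,
a circular arc of radius λ. The constants a, b are determined by the endpoint conditions y(-7) = y(3) = 0, and λ is fixed implicitly by the length constraint
    ∫_{-7}^{3} sqrt(1 + y'^2) dx = L.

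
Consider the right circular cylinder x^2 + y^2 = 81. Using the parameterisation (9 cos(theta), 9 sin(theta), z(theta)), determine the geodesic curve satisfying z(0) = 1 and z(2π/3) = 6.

Parameterise the cylinder of radius R = 9 as
    r(θ) = (9 cos θ, 9 sin θ, z(θ)).
The arc-length element is
    ds = sqrt(81 + (dz/dθ)^2) dθ,
so the Lagrangian is L = sqrt(81 + z'^2).
L depends on z' only, not on z or θ, so ∂L/∂z = 0 and
    ∂L/∂z' = z' / sqrt(81 + z'^2).
The Euler-Lagrange equation gives
    d/dθ( z' / sqrt(81 + z'^2) ) = 0,
so z' is constant. Integrating once:
    z(θ) = a θ + b,
a helix on the cylinder (a straight line when the cylinder is unrolled). The constants a, b are determined by the endpoint conditions.
With endpoint conditions z(0) = 1 and z(2π/3) = 6: from z(0) = b we get b = 1, and a·2π/3 + 1 = 6 gives a = 15/(2π), so
    z(θ) = (15/(2π)) θ + 1.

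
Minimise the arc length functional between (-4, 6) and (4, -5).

Arc-length functional: J[y] = ∫ sqrt(1 + (y')^2) dx.
Lagrangian L = sqrt(1 + (y')^2) has no explicit y dependence, so ∂L/∂y = 0 and the Euler-Lagrange equation gives
    d/dx( y' / sqrt(1 + (y')^2) ) = 0  ⇒  y' / sqrt(1 + (y')^2) = const.
Hence y' is constant, so y(x) is affine.
Fitting the endpoints (-4, 6) and (4, -5):
    slope m = ((-5) − 6) / (4 − (-4)) = -11/8,
    intercept c = 6 − m·(-4) = 1/2.
Extremal: y(x) = (-11/8) x + 1/2.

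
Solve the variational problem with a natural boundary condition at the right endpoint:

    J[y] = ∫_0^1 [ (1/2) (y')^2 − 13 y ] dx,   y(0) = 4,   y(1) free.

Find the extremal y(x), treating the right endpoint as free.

The Lagrangian L = (1/2) (y')^2 − 13 y gives
    ∂L/∂y = −13,   ∂L/∂y' = y'.
Euler-Lagrange: d/dx(y') − (−13) = 0, i.e. y'' + 13 = 0, so
    y(x) = −(13/2) x^2 + C1 x + C2.
Fixed left endpoint y(0) = 4 ⇒ C2 = 4.
The right endpoint x = 1 is free, so the natural (transversality) condition is ∂L/∂y' |_{x=1} = 0, i.e. y'(1) = 0.
Compute y'(x) = −13 x + C1, so y'(1) = −13 + C1 = 0 ⇒ C1 = 13.
Therefore the extremal is
    y(x) = −(13/2) x^2 + 13 x + 4.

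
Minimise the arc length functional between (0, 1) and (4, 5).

Arc-length functional: J[y] = ∫ sqrt(1 + (y')^2) dx.
Lagrangian L = sqrt(1 + (y')^2) has no explicit y dependence, so ∂L/∂y = 0 and the Euler-Lagrange equation gives
    d/dx( y' / sqrt(1 + (y')^2) ) = 0  ⇒  y' / sqrt(1 + (y')^2) = const.
Hence y' is constant, so y(x) is affine.
Fitting the endpoints (0, 1) and (4, 5):
    slope m = (5 − 1) / (4 − 0) = 1,
    intercept c = 1 − m·0 = 1.
Extremal: y(x) = x + 1.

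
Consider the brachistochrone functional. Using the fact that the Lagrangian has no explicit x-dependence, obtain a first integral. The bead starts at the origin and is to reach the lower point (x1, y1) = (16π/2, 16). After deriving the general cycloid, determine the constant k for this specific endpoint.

The Lagrangian L = sqrt((1 + y'^2) / y) has no explicit x dependence, so the Beltrami identity applies:
    L − y' ∂L/∂y' = C.
Compute ∂L/∂y' = y' / sqrt(y (1 + y'^2)).
Substitute:
    sqrt((1 + y'^2)/y) − y'·y' / sqrt(y (1 + y'^2))
    = (1 + y'^2) / sqrt(y (1 + y'^2)) − y'^2 / sqrt(y (1 + y'^2))
    = 1 / sqrt(y (1 + y'^2)) = C.
Squaring and rearranging gives the first integral
    y (1 + y'^2) = 1/C^2 =: k   (constant).
Solving this first-order ODE by the substitution
    y = (k/2)(1 − cos θ)
yields the cycloid parameterisation
    x(θ) = (k/2)(θ − sin θ),   y(θ) = (k/2)(1 − cos θ).
The constant k is fixed by the endpoint condition.
Now fit the given lower endpoint (x1, y1) = (16π/2, 16). At the bottom of the first arch (θ = π), the parametric equations give
    y(π) = (k/2)(1 − cos π) = k,
    x(π) = (k/2)(π − sin π) = kπ/2.
Matching y(π) = 16 gives k = 16, consistent with x(π) = 16π/2. Therefore the specific cycloid is
    x(θ) = (16/2)(θ − sin θ),   y(θ) = (16/2)(1 − cos θ).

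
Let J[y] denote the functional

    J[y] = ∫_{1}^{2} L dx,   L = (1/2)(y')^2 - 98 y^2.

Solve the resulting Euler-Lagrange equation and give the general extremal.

The Lagrangian is L = (1/2)(y')^2 - 98 y^2.
∂L/∂y = -196y.
∂L/∂y' = y'.
The Euler-Lagrange equation d/dx(∂L/∂y') − ∂L/∂y = 0 becomes:
    y'' + 196 y = 0
General solution: y(x) = A sin(14x) + B cos(14x), where A and B are arbitrary constants fixed by the endpoint conditions.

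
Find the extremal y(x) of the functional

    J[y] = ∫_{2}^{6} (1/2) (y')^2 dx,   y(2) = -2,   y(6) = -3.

The Lagrangian is L = (1/2) (y')^2.
Compute ∂L/∂y = 0, ∂L/∂y' = y'.
The Euler-Lagrange equation d/dx(∂L/∂y') − ∂L/∂y = 0 reduces to
    y'' = 0.
Its general solution is
    y(x) = A x + B,
with A, B fixed by the endpoint conditions.
Applying the endpoint conditions y(2) = -2 and y(6) = -3: solve A·2 + B = -2 and A·6 + B = -3. Subtracting gives A(6 − 2) = -3 − -2, so A = -1/4, and B = -2 − A·2 = -3/2. Therefore
    y(x) = (-1/4) x - 3/2.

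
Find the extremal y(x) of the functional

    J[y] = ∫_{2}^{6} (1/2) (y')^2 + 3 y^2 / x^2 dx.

The Lagrangian is L = (1/2) (y')^2 + 3 y^2 / x^2.
Compute ∂L/∂y = 6y/x^2, ∂L/∂y' = y'.
The Euler-Lagrange equation d/dx(∂L/∂y') − ∂L/∂y = 0 reduces to
    y'' − 6/x^2 · y = 0  (x > 0).
Its general solution is
    y(x) = A x^3 + B x^(-2),
with A, B fixed by the endpoint conditions.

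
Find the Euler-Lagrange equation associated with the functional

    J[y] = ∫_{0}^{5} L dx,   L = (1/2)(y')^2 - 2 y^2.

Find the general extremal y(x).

The Lagrangian is L = (1/2)(y')^2 - 2 y^2.
∂L/∂y = -4y.
∂L/∂y' = y'.
The Euler-Lagrange equation d/dx(∂L/∂y') − ∂L/∂y = 0 becomes:
    y'' + 4 y = 0
General solution: y(x) = A sin(2x) + B cos(2x), where A and B are arbitrary constants fixed by the endpoint conditions.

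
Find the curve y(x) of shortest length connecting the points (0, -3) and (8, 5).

Arc-length functional: J[y] = ∫ sqrt(1 + (y')^2) dx.
Lagrangian L = sqrt(1 + (y')^2) has no explicit y dependence, so ∂L/∂y = 0 and the Euler-Lagrange equation gives
    d/dx( y' / sqrt(1 + (y')^2) ) = 0  ⇒  y' / sqrt(1 + (y')^2) = const.
Hence y' is constant, so y(x) is affine.
Fitting the endpoints (0, -3) and (8, 5):
    slope m = (5 − (-3)) / (8 − 0) = 1,
    intercept c = (-3) − m·0 = -3.
Extremal: y(x) = x - 3.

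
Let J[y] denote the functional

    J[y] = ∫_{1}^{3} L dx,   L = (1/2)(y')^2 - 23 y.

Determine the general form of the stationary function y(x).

The Lagrangian is L = (1/2)(y')^2 - 23 y.
∂L/∂y = -23.
∂L/∂y' = y'.
The Euler-Lagrange equation d/dx(∂L/∂y') − ∂L/∂y = 0 becomes:
    y'' + 23 = 0
General solution: y(x) = -(23/2) x^2 + A x + B, where A and B are arbitrary constants fixed by the endpoint conditions.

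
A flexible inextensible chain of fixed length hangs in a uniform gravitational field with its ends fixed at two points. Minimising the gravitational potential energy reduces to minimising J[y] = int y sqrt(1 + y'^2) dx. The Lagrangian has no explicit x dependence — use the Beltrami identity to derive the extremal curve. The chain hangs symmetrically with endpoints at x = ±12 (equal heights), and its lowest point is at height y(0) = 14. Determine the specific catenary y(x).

The Lagrangian L(y, y') = y sqrt(1 + y'^2) has no explicit x dependence, so the Beltrami identity applies:
    L − y' ∂L/∂y' = C.
Compute ∂L/∂y' = y · y' / sqrt(1 + y'^2). Then
    L − y' ∂L/∂y'
    = y sqrt(1 + y'^2) − y · y'^2 / sqrt(1 + y'^2)
    = y (1 + y'^2 − y'^2) / sqrt(1 + y'^2)
    = y / sqrt(1 + y'^2) = C.
Squaring gives y^2 = C^2 (1 + y'^2), i.e.
    y'^2 = y^2 / C^2 − 1.
Separating variables,
    dy / sqrt(y^2 − C^2) = dx / C,
and integrating gives arccosh(y / C) = (x − a)/C, so
    y(x) = C cosh((x − a)/C),
the catenary. The constants C and a are fixed by the two endpoint conditions (and, for the hanging-chain problem, the length constraint selects C).
Now fit the given data. The endpoints x = ±12 are symmetric at equal height, so the catenary is even about its minimum: a = 0 and y(x) = C cosh(x/C). The lowest point is y(0) = C cosh(0) = C, and we are told y(0) = 14, so C = 14. Therefore
    y(x) = 14 cosh(x/14),
and at the endpoints
    y(±12) = 14 cosh(12/14).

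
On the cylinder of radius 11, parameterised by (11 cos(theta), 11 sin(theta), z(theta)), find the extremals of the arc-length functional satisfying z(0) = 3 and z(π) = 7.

Parameterise the cylinder of radius R = 11 as
    r(θ) = (11 cos θ, 11 sin θ, z(θ)).
The arc-length element is
    ds = sqrt(121 + (dz/dθ)^2) dθ,
so the Lagrangian is L = sqrt(121 + z'^2).
L depends on z' only, not on z or θ, so ∂L/∂z = 0 and
    ∂L/∂z' = z' / sqrt(121 + z'^2).
The Euler-Lagrange equation gives
    d/dθ( z' / sqrt(121 + z'^2) ) = 0,
so z' is constant. Integrating once:
    z(θ) = a θ + b,
a helix on the cylinder (a straight line when the cylinder is unrolled). The constants a, b are determined by the endpoint conditions.
With endpoint conditions z(0) = 3 and z(π) = 7: from z(0) = b we get b = 3, and a·π + 3 = 7 gives a = 4/π, so
    z(θ) = (4/π) θ + 3.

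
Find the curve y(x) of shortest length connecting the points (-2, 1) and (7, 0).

Arc-length functional: J[y] = ∫ sqrt(1 + (y')^2) dx.
Lagrangian L = sqrt(1 + (y')^2) has no explicit y dependence, so ∂L/∂y = 0 and the Euler-Lagrange equation gives
    d/dx( y' / sqrt(1 + (y')^2) ) = 0  ⇒  y' / sqrt(1 + (y')^2) = const.
Hence y' is constant, so y(x) is affine.
Fitting the endpoints (-2, 1) and (7, 0):
    slope m = (0 − 1) / (7 − (-2)) = -1/9,
    intercept c = 1 − m·(-2) = 7/9.
Extremal: y(x) = (-1/9) x + 7/9.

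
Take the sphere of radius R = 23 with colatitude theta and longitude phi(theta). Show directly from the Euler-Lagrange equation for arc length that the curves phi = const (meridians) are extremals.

On the sphere of radius R = 23 with spherical coordinates (θ, φ), the induced metric is
    ds^2 = 529(dθ^2 + sin^2(θ) dφ^2).
Using θ as the parameter, the arc-length functional becomes
    J[φ] = ∫ 23 sqrt(1 + sin^2(θ) (dφ/dθ)^2) dθ.
So L = 23 sqrt(1 + sin^2(θ) φ'^2). Compute
    ∂L/∂φ = 0  (L has no explicit φ dependence),
    ∂L/∂φ' = 23 sin^2(θ) φ' / sqrt(1 + sin^2(θ) φ'^2).
For the candidate φ(θ) = c (constant), φ' = 0, so ∂L/∂φ' evaluated along the candidate vanishes, and ∂L/∂φ is identically zero. Hence
    d/dθ(∂L/∂φ') − ∂L/∂φ = 0
is satisfied. Therefore meridians φ = const are extremals of arc length — they are geodesics on the sphere.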